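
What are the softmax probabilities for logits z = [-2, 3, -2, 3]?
p = [0.0033, 0.4967, 0.0033, 0.4967]

exp(z) = [0.1353, 20.09, 0.1353, 20.09]
Sum = 40.44
p = [0.0033, 0.4967, 0.0033, 0.4967]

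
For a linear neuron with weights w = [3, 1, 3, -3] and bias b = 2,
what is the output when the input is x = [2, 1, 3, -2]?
y = 24

y = (3)(2) + (1)(1) + (3)(3) + (-3)(-2) + 2 = 24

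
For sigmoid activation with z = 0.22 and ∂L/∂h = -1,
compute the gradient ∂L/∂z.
∂L/∂z = -0.247

σ(0.22) = 0.5548
σ'(0.22) = σ(0.22)(1 - σ(0.22)) = 0.5548 × 0.4452 = 0.247
∂L/∂z = ∂L/∂h · σ'(z) = -1 × 0.247 = -0.247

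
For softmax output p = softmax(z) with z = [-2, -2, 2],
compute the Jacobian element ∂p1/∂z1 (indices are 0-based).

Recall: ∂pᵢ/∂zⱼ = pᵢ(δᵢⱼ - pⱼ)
∂p1/∂z1 = 0.01736

p = softmax(z) = [0.01767, 0.01767, 0.9647]
p1 = 0.01767

∂p1/∂z1 = p1(1 - p1) = 0.01767 × (1 - 0.01767) = 0.01736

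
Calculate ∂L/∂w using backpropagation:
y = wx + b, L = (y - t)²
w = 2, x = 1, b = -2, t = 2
∂L/∂w = -4

y = wx + b = (2)(1) + -2 = 0
∂L/∂y = 2(y - t) = 2(0 - 2) = -4
∂y/∂w = x = 1
∂L/∂w = ∂L/∂y · ∂y/∂w = -4 × 1 = -4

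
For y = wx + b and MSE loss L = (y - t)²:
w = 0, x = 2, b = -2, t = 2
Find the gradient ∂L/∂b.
∂L/∂b = -8

y = wx + b = (0)(2) + -2 = -2
∂L/∂y = 2(y - t) = 2(-2 - 2) = -8
∂y/∂b = 1
∂L/∂b = ∂L/∂y · ∂y/∂b = -8 × 1 = -8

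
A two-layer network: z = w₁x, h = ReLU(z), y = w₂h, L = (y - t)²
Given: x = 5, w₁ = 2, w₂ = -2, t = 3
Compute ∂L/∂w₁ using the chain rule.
∂L/∂w₁ = 460

Forward pass:
z = w₁x = 2×5 = 10
h = ReLU(10) = 10
y = w₂h = -2×10 = -20

Backward pass:
∂L/∂y = 2(y - t) = 2(-20 - 3) = -46
∂y/∂h = w₂ = -2
∂h/∂z = 1 (ReLU derivative)
∂z/∂w₁ = x = 5

∂L/∂w₁ = -46 × -2 × 1 × 5 = 460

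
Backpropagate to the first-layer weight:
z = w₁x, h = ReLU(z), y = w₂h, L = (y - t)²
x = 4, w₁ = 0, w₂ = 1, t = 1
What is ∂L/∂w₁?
∂L/∂w₁ = 0

Forward pass:
z = w₁x = 0×4 = 0
h = ReLU(0) = 0
y = w₂h = 1×0 = 0

Backward pass:
∂L/∂y = 2(y - t) = 2(0 - 1) = -2
∂y/∂h = w₂ = 1
∂h/∂z = 0 (ReLU derivative)
∂z/∂w₁ = x = 4

∂L/∂w₁ = -2 × 1 × 0 × 4 = 0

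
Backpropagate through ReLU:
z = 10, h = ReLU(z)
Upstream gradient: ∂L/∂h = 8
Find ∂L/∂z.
∂L/∂z = 8

h = ReLU(10) = 10
Since z > 0: ∂h/∂z = 1
∂L/∂z = ∂L/∂h · ∂h/∂z = 8 × 1 = 8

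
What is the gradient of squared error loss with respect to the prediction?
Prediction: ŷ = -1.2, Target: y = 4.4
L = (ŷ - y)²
∂L/∂ŷ = -11.2

∂L/∂ŷ = 2(ŷ - y) = 2(-1.2 - 4.4) = 2(-5.6) = -11.2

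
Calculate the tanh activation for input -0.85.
-0.6911

tanh(-0.85) = (e^(-0.85) - e^(0.85))/(e^(-0.85) + e^(0.85)) = -0.6911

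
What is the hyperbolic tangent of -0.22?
-0.2165

tanh(-0.22) = (e^(-0.22) - e^(0.22))/(e^(-0.22) + e^(0.22)) = -0.2165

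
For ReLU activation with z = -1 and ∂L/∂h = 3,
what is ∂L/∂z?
∂L/∂z = 0

h = ReLU(-1) = 0
Since z < 0: ∂h/∂z = 0
∂L/∂z = ∂L/∂h · ∂h/∂z = 3 × 0 = 0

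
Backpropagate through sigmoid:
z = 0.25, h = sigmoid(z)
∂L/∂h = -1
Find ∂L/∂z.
∂L/∂z = -0.2461

σ(0.25) = 0.5622
σ'(0.25) = σ(0.25)(1 - σ(0.25)) = 0.5622 × 0.4378 = 0.2461
∂L/∂z = ∂L/∂h · σ'(z) = -1 × 0.2461 = -0.2461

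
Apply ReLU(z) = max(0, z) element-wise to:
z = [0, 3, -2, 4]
h = [0, 3, 0, 4]

ReLU applied element-wise: max(0,0)=0, max(0,3)=3, max(0,-2)=0, max(0,4)=4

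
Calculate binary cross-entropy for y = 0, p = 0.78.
L = 1.514

L = -0·log(0.78) - 1·log(0.22) = -log(0.22) = 1.514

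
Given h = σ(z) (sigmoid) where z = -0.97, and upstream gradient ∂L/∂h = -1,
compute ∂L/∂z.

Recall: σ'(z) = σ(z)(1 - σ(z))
∂L/∂z = -0.1993

σ(-0.97) = 0.2749
σ'(-0.97) = σ(-0.97)(1 - σ(-0.97)) = 0.2749 × 0.7251 = 0.1993
∂L/∂z = ∂L/∂h · σ'(z) = -1 × 0.1993 = -0.1993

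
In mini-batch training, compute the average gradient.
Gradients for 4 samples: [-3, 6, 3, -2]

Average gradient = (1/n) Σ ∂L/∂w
Average gradient = 1

Average = (1/4)(-3 + 6 + 3 + -2) = 4/4 = 1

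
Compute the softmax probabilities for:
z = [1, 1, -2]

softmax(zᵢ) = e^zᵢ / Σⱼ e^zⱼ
p = [0.4879, 0.4879, 0.0243]

exp(z) = [2.718, 2.718, 0.1353]
Sum = 5.572
p = [0.4879, 0.4879, 0.0243]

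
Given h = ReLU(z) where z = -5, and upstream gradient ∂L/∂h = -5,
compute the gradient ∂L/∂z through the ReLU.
∂L/∂z = 0

h = ReLU(-5) = 0
Since z < 0: ∂h/∂z = 0
∂L/∂z = ∂L/∂h · ∂h/∂z = -5 × 0 = 0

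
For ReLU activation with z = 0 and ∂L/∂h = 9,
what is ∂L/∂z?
∂L/∂z = 0

h = ReLU(0) = 0
At z = 0: ∂h/∂z = 0 (by convention)
∂L/∂z = ∂L/∂h · ∂h/∂z = 9 × 0 = 0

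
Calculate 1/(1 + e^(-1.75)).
0.852

sigmoid(1.75) = 1/(1 + e^(-1.75)) = 1/(1 + 0.1738) = 0.852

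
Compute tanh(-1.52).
-0.9087

tanh(-1.52) = (e^(-1.52) - e^(1.52))/(e^(-1.52) + e^(1.52)) = -0.9087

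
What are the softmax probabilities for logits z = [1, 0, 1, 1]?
p = [0.2969, 0.1092, 0.2969, 0.2969]

exp(z) = [2.718, 1, 2.718, 2.718]
Sum = 9.155
p = [0.2969, 0.1092, 0.2969, 0.2969]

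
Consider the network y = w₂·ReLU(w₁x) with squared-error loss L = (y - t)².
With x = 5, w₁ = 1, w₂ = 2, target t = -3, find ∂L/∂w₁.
∂L/∂w₁ = 260

Forward pass:
z = w₁x = 1×5 = 5
h = ReLU(5) = 5
y = w₂h = 2×5 = 10

Backward pass:
∂L/∂y = 2(y - t) = 2(10 - -3) = 26
∂y/∂h = w₂ = 2
∂h/∂z = 1 (ReLU derivative)
∂z/∂w₁ = x = 5

∂L/∂w₁ = 26 × 2 × 1 × 5 = 260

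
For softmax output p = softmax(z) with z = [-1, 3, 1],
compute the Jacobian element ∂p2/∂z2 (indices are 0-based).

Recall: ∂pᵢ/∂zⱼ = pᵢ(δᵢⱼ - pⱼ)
∂p2/∂z2 = 0.1035

p = softmax(z) = [0.01588, 0.8668, 0.1173]
p2 = 0.1173

∂p2/∂z2 = p2(1 - p2) = 0.1173 × (1 - 0.1173) = 0.1035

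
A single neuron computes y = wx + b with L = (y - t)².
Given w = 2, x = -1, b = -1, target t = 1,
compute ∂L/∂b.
∂L/∂b = -8

y = wx + b = (2)(-1) + -1 = -3
∂L/∂y = 2(y - t) = 2(-3 - 1) = -8
∂y/∂b = 1
∂L/∂b = ∂L/∂y · ∂y/∂b = -8 × 1 = -8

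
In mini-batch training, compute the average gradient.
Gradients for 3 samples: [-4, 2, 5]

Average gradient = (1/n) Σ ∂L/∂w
Average gradient = 1

Average = (1/3)(-4 + 2 + 5) = 3/3 = 1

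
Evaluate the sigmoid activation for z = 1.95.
0.8754

sigmoid(1.95) = 1/(1 + e^(-1.95)) = 1/(1 + 0.1423) = 0.8754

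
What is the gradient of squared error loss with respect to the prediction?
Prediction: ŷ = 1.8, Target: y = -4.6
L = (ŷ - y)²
∂L/∂ŷ = 12.8

∂L/∂ŷ = 2(ŷ - y) = 2(1.8 - -4.6) = 2(6.4) = 12.8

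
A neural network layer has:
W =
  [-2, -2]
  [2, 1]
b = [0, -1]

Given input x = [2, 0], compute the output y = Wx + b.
y = [-4, 3]

Wx = [-2×2 + -2×0, 2×2 + 1×0]
   = [-4, 4]
y = Wx + b = [-4 + 0, 4 + -1] = [-4, 3]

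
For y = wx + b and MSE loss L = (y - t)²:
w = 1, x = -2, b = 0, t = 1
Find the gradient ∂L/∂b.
∂L/∂b = -6

y = wx + b = (1)(-2) + 0 = -2
∂L/∂y = 2(y - t) = 2(-2 - 1) = -6
∂y/∂b = 1
∂L/∂b = ∂L/∂y · ∂y/∂b = -6 × 1 = -6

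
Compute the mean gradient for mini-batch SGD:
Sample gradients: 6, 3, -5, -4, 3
Average gradient = 0.6

Average = (1/5)(6 + 3 + -5 + -4 + 3) = 3/5 = 0.6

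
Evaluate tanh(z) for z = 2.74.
0.9917

tanh(2.74) = (e^(2.74) - e^(-2.74))/(e^(2.74) + e^(-2.74)) = 0.9917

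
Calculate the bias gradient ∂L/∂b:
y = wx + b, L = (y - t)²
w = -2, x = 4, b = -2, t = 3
∂L/∂b = -26

y = wx + b = (-2)(4) + -2 = -10
∂L/∂y = 2(y - t) = 2(-10 - 3) = -26
∂y/∂b = 1
∂L/∂b = ∂L/∂y · ∂y/∂b = -26 × 1 = -26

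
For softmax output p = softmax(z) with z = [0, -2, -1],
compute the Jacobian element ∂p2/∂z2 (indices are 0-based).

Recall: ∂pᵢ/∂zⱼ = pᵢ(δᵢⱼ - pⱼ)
∂p2/∂z2 = 0.1848

p = softmax(z) = [0.6652, 0.09003, 0.2447]
p2 = 0.2447

∂p2/∂z2 = p2(1 - p2) = 0.2447 × (1 - 0.2447) = 0.1848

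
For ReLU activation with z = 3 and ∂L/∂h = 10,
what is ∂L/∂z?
∂L/∂z = 10

h = ReLU(3) = 3
Since z > 0: ∂h/∂z = 1
∂L/∂z = ∂L/∂h · ∂h/∂z = 10 × 1 = 10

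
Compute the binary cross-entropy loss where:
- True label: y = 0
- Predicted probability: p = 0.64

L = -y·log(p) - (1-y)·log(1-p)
L = 1.022

L = -0·log(0.64) - 1·log(0.36) = -log(0.36) = 1.022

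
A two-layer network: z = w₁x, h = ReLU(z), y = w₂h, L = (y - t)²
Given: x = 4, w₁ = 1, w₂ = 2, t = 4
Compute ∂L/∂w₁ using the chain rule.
∂L/∂w₁ = 64

Forward pass:
z = w₁x = 1×4 = 4
h = ReLU(4) = 4
y = w₂h = 2×4 = 8

Backward pass:
∂L/∂y = 2(y - t) = 2(8 - 4) = 8
∂y/∂h = w₂ = 2
∂h/∂z = 1 (ReLU derivative)
∂z/∂w₁ = x = 4

∂L/∂w₁ = 8 × 2 × 1 × 4 = 64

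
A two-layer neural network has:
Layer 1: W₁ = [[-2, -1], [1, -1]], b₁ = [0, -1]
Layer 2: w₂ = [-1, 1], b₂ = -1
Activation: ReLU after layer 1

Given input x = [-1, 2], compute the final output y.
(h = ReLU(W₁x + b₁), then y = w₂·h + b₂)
y = -1

Layer 1 pre-activation: z₁ = [0, -4]
After ReLU: h = [0, 0]
Layer 2 output: y = -1×0 + 1×0 + -1 = -1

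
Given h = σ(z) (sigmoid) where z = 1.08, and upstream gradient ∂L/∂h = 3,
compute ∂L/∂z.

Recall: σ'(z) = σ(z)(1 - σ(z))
∂L/∂z = 0.5677

σ(1.08) = 0.7465
σ'(1.08) = σ(1.08)(1 - σ(1.08)) = 0.7465 × 0.2535 = 0.1892
∂L/∂z = ∂L/∂h · σ'(z) = 3 × 0.1892 = 0.5677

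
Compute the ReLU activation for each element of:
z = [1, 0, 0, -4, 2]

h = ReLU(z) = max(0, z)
h = [1, 0, 0, 0, 2]

ReLU applied element-wise: max(0,1)=1, max(0,0)=0, max(0,0)=0, max(0,-4)=0, max(0,2)=2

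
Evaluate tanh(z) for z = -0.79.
-0.6584

tanh(-0.79) = (e^(-0.79) - e^(0.79))/(e^(-0.79) + e^(0.79)) = -0.6584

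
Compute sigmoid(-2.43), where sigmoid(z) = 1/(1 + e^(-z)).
0.08091

sigmoid(-2.43) = 1/(1 + e^(2.43)) = 1/(1 + 11.36) = 0.08091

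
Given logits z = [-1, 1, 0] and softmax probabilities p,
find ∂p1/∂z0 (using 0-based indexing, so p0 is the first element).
∂p1/∂z0 = -0.05989

p = softmax(z) = [0.09003, 0.6652, 0.2447]
p1 = 0.6652, p0 = 0.09003

∂p1/∂z0 = -p1 × p0 = -0.6652 × 0.09003 = -0.05989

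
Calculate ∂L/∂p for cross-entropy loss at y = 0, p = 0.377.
∂L/∂p = 1.605

∂L/∂p = -y/p + (1-y)/(1-p) = 0 + 1/0.623 = 1.605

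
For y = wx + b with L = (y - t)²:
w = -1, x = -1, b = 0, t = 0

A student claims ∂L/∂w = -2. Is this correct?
Correct

y = (-1)(-1) + 0 = 1
∂L/∂y = 2(y - t) = 2(1 - 0) = 2
∂y/∂w = x = -1
∂L/∂w = 2 × -1 = -2

Claimed value: -2
Correct: The correct gradient is -2.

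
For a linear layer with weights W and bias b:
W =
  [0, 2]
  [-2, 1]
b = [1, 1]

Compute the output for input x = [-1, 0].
y = [1, 3]

Wx = [0×-1 + 2×0, -2×-1 + 1×0]
   = [0, 2]
y = Wx + b = [0 + 1, 2 + 1] = [1, 3]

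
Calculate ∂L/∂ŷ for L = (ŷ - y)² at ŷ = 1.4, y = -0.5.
∂L/∂ŷ = 3.8

∂L/∂ŷ = 2(ŷ - y) = 2(1.4 - -0.5) = 2(1.9) = 3.8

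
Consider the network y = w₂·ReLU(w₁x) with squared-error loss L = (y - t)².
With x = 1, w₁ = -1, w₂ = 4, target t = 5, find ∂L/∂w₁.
∂L/∂w₁ = 0

Forward pass:
z = w₁x = -1×1 = -1
h = ReLU(-1) = 0
y = w₂h = 4×0 = 0

Backward pass:
∂L/∂y = 2(y - t) = 2(0 - 5) = -10
∂y/∂h = w₂ = 4
∂h/∂z = 0 (ReLU derivative)
∂z/∂w₁ = x = 1

∂L/∂w₁ = -10 × 4 × 0 × 1 = 0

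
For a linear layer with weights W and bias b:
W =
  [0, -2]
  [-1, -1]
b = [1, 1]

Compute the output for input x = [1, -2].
y = [5, 2]

Wx = [0×1 + -2×-2, -1×1 + -1×-2]
   = [4, 1]
y = Wx + b = [4 + 1, 1 + 1] = [5, 2]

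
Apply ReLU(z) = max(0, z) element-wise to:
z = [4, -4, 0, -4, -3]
h = [4, 0, 0, 0, 0]

ReLU applied element-wise: max(0,4)=4, max(0,-4)=0, max(0,0)=0, max(0,-4)=0, max(0,-3)=0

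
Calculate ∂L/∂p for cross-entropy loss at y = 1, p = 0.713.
∂L/∂p = -1.403

∂L/∂p = -y/p + (1-y)/(1-p) = -1/0.713 + 0 = -1.403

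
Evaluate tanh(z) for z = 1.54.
0.9121

tanh(1.54) = (e^(1.54) - e^(-1.54))/(e^(1.54) + e^(-1.54)) = 0.9121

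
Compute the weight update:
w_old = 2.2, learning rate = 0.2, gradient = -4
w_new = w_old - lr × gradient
w_new = 3

w_new = w - η·∂L/∂w = 2.2 - 0.2×(-4) = 2.2 - (-0.8) = 3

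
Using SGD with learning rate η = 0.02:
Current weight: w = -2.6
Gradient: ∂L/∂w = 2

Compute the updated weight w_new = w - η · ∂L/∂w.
w_new = -2.64

w_new = w - η·∂L/∂w = -2.6 - 0.02×(2) = -2.6 - (0.04) = -2.64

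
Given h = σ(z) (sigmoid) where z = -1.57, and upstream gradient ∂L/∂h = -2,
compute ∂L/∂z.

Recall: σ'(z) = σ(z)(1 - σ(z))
∂L/∂z = -0.2851

σ(-1.57) = 0.1722
σ'(-1.57) = σ(-1.57)(1 - σ(-1.57)) = 0.1722 × 0.8278 = 0.1426
∂L/∂z = ∂L/∂h · σ'(z) = -2 × 0.1426 = -0.2851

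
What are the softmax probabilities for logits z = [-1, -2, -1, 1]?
p = [0.1025, 0.0377, 0.1025, 0.7573]

exp(z) = [0.3679, 0.1353, 0.3679, 2.718]
Sum = 3.589
p = [0.1025, 0.0377, 0.1025, 0.7573]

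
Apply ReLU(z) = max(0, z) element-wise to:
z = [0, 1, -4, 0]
h = [0, 1, 0, 0]

ReLU applied element-wise: max(0,0)=0, max(0,1)=1, max(0,-4)=0, max(0,0)=0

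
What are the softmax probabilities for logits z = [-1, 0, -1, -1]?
p = [0.1749, 0.4754, 0.1749, 0.1749]

exp(z) = [0.3679, 1, 0.3679, 0.3679]
Sum = 2.104
p = [0.1749, 0.4754, 0.1749, 0.1749]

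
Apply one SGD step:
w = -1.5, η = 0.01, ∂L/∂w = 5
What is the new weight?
w_new = -1.55

w_new = w - η·∂L/∂w = -1.5 - 0.01×(5) = -1.5 - (0.05) = -1.55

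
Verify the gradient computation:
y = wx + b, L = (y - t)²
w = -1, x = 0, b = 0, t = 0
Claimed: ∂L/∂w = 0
Correct

y = (-1)(0) + 0 = 0
∂L/∂y = 2(y - t) = 2(0 - 0) = 0
∂y/∂w = x = 0
∂L/∂w = 0 × 0 = 0

Claimed value: 0
Correct: The correct gradient is 0.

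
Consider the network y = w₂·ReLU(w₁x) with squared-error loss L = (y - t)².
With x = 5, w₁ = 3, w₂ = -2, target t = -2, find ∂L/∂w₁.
∂L/∂w₁ = 560

Forward pass:
z = w₁x = 3×5 = 15
h = ReLU(15) = 15
y = w₂h = -2×15 = -30

Backward pass:
∂L/∂y = 2(y - t) = 2(-30 - -2) = -56
∂y/∂h = w₂ = -2
∂h/∂z = 1 (ReLU derivative)
∂z/∂w₁ = x = 5

∂L/∂w₁ = -56 × -2 × 1 × 5 = 560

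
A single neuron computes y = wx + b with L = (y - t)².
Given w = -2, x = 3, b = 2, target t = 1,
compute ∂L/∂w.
∂L/∂w = -30

y = wx + b = (-2)(3) + 2 = -4
∂L/∂y = 2(y - t) = 2(-4 - 1) = -10
∂y/∂w = x = 3
∂L/∂w = ∂L/∂y · ∂y/∂w = -10 × 3 = -30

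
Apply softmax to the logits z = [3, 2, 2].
p = [0.5761, 0.2119, 0.2119]

exp(z) = [20.09, 7.389, 7.389]
Sum = 34.86
p = [0.5761, 0.2119, 0.2119]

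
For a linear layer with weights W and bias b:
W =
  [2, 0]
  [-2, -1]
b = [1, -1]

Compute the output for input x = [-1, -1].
y = [-1, 2]

Wx = [2×-1 + 0×-1, -2×-1 + -1×-1]
   = [-2, 3]
y = Wx + b = [-2 + 1, 3 + -1] = [-1, 2]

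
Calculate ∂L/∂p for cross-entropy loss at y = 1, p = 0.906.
∂L/∂p = -1.104

∂L/∂p = -y/p + (1-y)/(1-p) = -1/0.906 + 0 = -1.104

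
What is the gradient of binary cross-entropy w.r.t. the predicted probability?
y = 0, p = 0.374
∂L/∂p = 1.597

∂L/∂p = -y/p + (1-y)/(1-p) = 0 + 1/0.626 = 1.597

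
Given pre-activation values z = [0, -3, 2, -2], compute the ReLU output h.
h = [0, 0, 2, 0]

ReLU applied element-wise: max(0,0)=0, max(0,-3)=0, max(0,2)=2, max(0,-2)=0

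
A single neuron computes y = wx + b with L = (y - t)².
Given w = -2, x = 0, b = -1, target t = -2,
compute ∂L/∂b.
∂L/∂b = 2

y = wx + b = (-2)(0) + -1 = -1
∂L/∂y = 2(y - t) = 2(-1 - -2) = 2
∂y/∂b = 1
∂L/∂b = ∂L/∂y · ∂y/∂b = 2 × 1 = 2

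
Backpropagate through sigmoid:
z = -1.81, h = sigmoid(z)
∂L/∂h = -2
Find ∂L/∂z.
∂L/∂z = -0.2417

σ(-1.81) = 0.1406
σ'(-1.81) = σ(-1.81)(1 - σ(-1.81)) = 0.1406 × 0.8594 = 0.1209
∂L/∂z = ∂L/∂h · σ'(z) = -2 × 0.1209 = -0.2417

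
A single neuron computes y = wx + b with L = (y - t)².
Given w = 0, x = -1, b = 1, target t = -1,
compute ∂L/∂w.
∂L/∂w = -4

y = wx + b = (0)(-1) + 1 = 1
∂L/∂y = 2(y - t) = 2(1 - -1) = 4
∂y/∂w = x = -1
∂L/∂w = ∂L/∂y · ∂y/∂w = 4 × -1 = -4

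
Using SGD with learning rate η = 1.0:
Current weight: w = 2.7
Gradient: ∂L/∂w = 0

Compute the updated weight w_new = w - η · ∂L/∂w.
w_new = 2.7

w_new = w - η·∂L/∂w = 2.7 - 1.0×(0) = 2.7 - (0) = 2.7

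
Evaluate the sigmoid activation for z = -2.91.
0.05166

sigmoid(-2.91) = 1/(1 + e^(2.91)) = 1/(1 + 18.36) = 0.05166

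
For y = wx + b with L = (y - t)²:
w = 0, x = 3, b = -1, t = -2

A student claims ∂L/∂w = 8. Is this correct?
Incorrect

y = (0)(3) + -1 = -1
∂L/∂y = 2(y - t) = 2(-1 - -2) = 2
∂y/∂w = x = 3
∂L/∂w = 2 × 3 = 6

Claimed value: 8
Incorrect: The correct gradient is 6.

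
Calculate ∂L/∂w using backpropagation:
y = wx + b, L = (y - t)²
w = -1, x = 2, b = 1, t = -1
∂L/∂w = 0

y = wx + b = (-1)(2) + 1 = -1
∂L/∂y = 2(y - t) = 2(-1 - -1) = 0
∂y/∂w = x = 2
∂L/∂w = ∂L/∂y · ∂y/∂w = 0 × 2 = 0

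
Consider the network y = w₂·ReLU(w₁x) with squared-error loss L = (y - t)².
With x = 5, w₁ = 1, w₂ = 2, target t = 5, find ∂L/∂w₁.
∂L/∂w₁ = 100

Forward pass:
z = w₁x = 1×5 = 5
h = ReLU(5) = 5
y = w₂h = 2×5 = 10

Backward pass:
∂L/∂y = 2(y - t) = 2(10 - 5) = 10
∂y/∂h = w₂ = 2
∂h/∂z = 1 (ReLU derivative)
∂z/∂w₁ = x = 5

∂L/∂w₁ = 10 × 2 × 1 × 5 = 100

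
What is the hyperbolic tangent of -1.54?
-0.9121

tanh(-1.54) = (e^(-1.54) - e^(1.54))/(e^(-1.54) + e^(1.54)) = -0.9121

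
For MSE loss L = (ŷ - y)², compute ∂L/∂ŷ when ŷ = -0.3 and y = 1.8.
∂L/∂ŷ = -4.2

∂L/∂ŷ = 2(ŷ - y) = 2(-0.3 - 1.8) = 2(-2.1) = -4.2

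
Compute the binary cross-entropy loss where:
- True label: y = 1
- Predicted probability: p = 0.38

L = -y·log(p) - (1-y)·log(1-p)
L = 0.9676

L = -1·log(0.38) - 0·log(0.62) = -log(0.38) = 0.9676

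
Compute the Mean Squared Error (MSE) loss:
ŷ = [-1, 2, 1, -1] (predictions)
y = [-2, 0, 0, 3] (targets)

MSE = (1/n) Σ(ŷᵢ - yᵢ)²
MSE = 5.5

MSE = (1/4)((-1--2)² + (2-0)² + (1-0)² + (-1-3)²) = (1/4)(1 + 4 + 1 + 16) = 5.5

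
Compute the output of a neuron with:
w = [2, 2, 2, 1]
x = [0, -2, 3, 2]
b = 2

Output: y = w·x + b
y = 6

y = (2)(0) + (2)(-2) + (2)(3) + (1)(2) + 2 = 6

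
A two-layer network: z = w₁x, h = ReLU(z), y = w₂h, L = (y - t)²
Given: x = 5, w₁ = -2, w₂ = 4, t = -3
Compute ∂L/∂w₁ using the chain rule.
∂L/∂w₁ = 0

Forward pass:
z = w₁x = -2×5 = -10
h = ReLU(-10) = 0
y = w₂h = 4×0 = 0

Backward pass:
∂L/∂y = 2(y - t) = 2(0 - -3) = 6
∂y/∂h = w₂ = 4
∂h/∂z = 0 (ReLU derivative)
∂z/∂w₁ = x = 5

∂L/∂w₁ = 6 × 4 × 0 × 5 = 0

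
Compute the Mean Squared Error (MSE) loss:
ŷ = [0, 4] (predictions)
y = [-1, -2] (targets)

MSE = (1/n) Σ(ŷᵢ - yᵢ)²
MSE = 18.5

MSE = (1/2)((0--1)² + (4--2)²) = (1/2)(1 + 36) = 18.5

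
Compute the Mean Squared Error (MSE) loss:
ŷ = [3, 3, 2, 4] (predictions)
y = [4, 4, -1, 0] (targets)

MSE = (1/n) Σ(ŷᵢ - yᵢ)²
MSE = 6.75

MSE = (1/4)((3-4)² + (3-4)² + (2--1)² + (4-0)²) = (1/4)(1 + 1 + 9 + 16) = 6.75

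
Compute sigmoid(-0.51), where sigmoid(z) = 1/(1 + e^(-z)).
0.3752

sigmoid(-0.51) = 1/(1 + e^(0.51)) = 1/(1 + 1.665) = 0.3752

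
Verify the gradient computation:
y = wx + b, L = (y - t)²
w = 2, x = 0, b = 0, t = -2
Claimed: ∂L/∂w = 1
Incorrect

y = (2)(0) + 0 = 0
∂L/∂y = 2(y - t) = 2(0 - -2) = 4
∂y/∂w = x = 0
∂L/∂w = 4 × 0 = 0

Claimed value: 1
Incorrect: The correct gradient is 0.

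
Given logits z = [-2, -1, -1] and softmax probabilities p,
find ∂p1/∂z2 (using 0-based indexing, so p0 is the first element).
∂p1/∂z2 = -0.1784

p = softmax(z) = [0.1554, 0.4223, 0.4223]
p1 = 0.4223, p2 = 0.4223

∂p1/∂z2 = -p1 × p2 = -0.4223 × 0.4223 = -0.1784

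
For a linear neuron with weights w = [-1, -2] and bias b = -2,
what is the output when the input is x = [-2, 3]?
y = -6

y = (-1)(-2) + (-2)(3) + -2 = -6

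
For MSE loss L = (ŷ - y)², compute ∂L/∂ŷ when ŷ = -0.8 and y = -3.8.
∂L/∂ŷ = 6.0

∂L/∂ŷ = 2(ŷ - y) = 2(-0.8 - -3.8) = 2(3.0) = 6.0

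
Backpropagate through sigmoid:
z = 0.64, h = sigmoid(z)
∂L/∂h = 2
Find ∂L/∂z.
∂L/∂z = 0.4521

σ(0.64) = 0.6548
σ'(0.64) = σ(0.64)(1 - σ(0.64)) = 0.6548 × 0.3452 = 0.2261
∂L/∂z = ∂L/∂h · σ'(z) = 2 × 0.2261 = 0.4521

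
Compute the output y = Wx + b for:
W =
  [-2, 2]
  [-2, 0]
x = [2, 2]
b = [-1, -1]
y = [-1, -5]

Wx = [-2×2 + 2×2, -2×2 + 0×2]
   = [0, -4]
y = Wx + b = [0 + -1, -4 + -1] = [-1, -5]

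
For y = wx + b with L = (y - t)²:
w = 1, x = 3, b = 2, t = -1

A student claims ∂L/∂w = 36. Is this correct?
Correct

y = (1)(3) + 2 = 5
∂L/∂y = 2(y - t) = 2(5 - -1) = 12
∂y/∂w = x = 3
∂L/∂w = 12 × 3 = 36

Claimed value: 36
Correct: The correct gradient is 36.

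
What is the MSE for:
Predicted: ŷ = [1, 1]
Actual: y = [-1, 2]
MSE = 2.5

MSE = (1/2)((1--1)² + (1-2)²) = (1/2)(4 + 1) = 2.5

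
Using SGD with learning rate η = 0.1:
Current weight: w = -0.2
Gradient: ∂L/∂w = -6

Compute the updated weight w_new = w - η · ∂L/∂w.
w_new = 0.4

w_new = w - η·∂L/∂w = -0.2 - 0.1×(-6) = -0.2 - (-0.6) = 0.4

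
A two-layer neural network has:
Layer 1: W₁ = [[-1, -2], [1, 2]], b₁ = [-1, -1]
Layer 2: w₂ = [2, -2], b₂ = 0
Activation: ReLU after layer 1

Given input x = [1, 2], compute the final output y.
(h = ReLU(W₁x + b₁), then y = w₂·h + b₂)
y = -8

Layer 1 pre-activation: z₁ = [-6, 4]
After ReLU: h = [0, 4]
Layer 2 output: y = 2×0 + -2×4 + 0 = -8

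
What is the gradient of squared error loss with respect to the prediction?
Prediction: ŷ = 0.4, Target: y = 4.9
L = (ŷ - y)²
∂L/∂ŷ = -9.0

∂L/∂ŷ = 2(ŷ - y) = 2(0.4 - 4.9) = 2(-4.5) = -9.0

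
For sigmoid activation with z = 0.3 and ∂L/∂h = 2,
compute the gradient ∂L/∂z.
∂L/∂z = 0.4889

σ(0.3) = 0.5744
σ'(0.3) = σ(0.3)(1 - σ(0.3)) = 0.5744 × 0.4256 = 0.2445
∂L/∂z = ∂L/∂h · σ'(z) = 2 × 0.2445 = 0.4889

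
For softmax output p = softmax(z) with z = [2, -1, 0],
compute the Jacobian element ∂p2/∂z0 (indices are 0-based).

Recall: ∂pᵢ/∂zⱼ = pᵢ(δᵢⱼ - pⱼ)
∂p2/∂z0 = -0.09636

p = softmax(z) = [0.8438, 0.04201, 0.1142]
p2 = 0.1142, p0 = 0.8438

∂p2/∂z0 = -p2 × p0 = -0.1142 × 0.8438 = -0.09636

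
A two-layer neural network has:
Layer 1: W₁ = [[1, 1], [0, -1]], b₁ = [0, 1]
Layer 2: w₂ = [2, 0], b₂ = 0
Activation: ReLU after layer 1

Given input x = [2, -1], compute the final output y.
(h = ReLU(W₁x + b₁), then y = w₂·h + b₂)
y = 2

Layer 1 pre-activation: z₁ = [1, 2]
After ReLU: h = [1, 2]
Layer 2 output: y = 2×1 + 0×2 + 0 = 2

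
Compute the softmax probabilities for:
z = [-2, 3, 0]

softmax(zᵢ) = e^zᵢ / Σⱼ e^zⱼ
p = [0.0064, 0.9465, 0.0471]

exp(z) = [0.1353, 20.09, 1]
Sum = 21.22
p = [0.0064, 0.9465, 0.0471]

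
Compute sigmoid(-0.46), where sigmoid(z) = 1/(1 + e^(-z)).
0.387

sigmoid(-0.46) = 1/(1 + e^(0.46)) = 1/(1 + 1.584) = 0.387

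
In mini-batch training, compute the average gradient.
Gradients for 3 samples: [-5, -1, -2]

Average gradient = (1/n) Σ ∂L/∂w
Average gradient = -2.667

Average = (1/3)(-5 + -1 + -2) = -8/3 = -2.667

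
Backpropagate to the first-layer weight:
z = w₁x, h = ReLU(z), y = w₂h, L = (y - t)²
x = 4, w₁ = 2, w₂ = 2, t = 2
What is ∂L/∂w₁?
∂L/∂w₁ = 224

Forward pass:
z = w₁x = 2×4 = 8
h = ReLU(8) = 8
y = w₂h = 2×8 = 16

Backward pass:
∂L/∂y = 2(y - t) = 2(16 - 2) = 28
∂y/∂h = w₂ = 2
∂h/∂z = 1 (ReLU derivative)
∂z/∂w₁ = x = 4

∂L/∂w₁ = 28 × 2 × 1 × 4 = 224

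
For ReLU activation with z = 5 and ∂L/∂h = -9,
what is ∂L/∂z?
∂L/∂z = -9

h = ReLU(5) = 5
Since z > 0: ∂h/∂z = 1
∂L/∂z = ∂L/∂h · ∂h/∂z = -9 × 1 = -9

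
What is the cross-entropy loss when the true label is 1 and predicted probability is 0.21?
L = 1.561

L = -1·log(0.21) - 0·log(0.79) = -log(0.21) = 1.561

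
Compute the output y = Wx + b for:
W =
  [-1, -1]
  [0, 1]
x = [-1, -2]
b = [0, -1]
y = [3, -3]

Wx = [-1×-1 + -1×-2, 0×-1 + 1×-2]
   = [3, -2]
y = Wx + b = [3 + 0, -2 + -1] = [3, -3]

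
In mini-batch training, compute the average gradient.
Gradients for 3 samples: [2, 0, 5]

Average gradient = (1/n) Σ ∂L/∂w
Average gradient = 2.333

Average = (1/3)(2 + 0 + 5) = 7/3 = 2.333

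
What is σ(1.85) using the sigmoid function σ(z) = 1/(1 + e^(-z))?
0.8641

sigmoid(1.85) = 1/(1 + e^(-1.85)) = 1/(1 + 0.1572) = 0.8641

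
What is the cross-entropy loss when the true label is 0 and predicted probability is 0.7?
L = 1.204

L = -0·log(0.7) - 1·log(0.3) = -log(0.3) = 1.204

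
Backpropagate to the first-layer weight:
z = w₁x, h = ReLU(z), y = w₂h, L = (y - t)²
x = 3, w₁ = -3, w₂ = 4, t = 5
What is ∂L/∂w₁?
∂L/∂w₁ = 0

Forward pass:
z = w₁x = -3×3 = -9
h = ReLU(-9) = 0
y = w₂h = 4×0 = 0

Backward pass:
∂L/∂y = 2(y - t) = 2(0 - 5) = -10
∂y/∂h = w₂ = 4
∂h/∂z = 0 (ReLU derivative)
∂z/∂w₁ = x = 3

∂L/∂w₁ = -10 × 4 × 0 × 3 = 0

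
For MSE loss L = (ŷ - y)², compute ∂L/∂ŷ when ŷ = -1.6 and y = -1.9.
∂L/∂ŷ = 0.6

∂L/∂ŷ = 2(ŷ - y) = 2(-1.6 - -1.9) = 2(0.3) = 0.6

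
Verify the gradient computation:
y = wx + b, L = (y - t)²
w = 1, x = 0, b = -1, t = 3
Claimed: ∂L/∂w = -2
Incorrect

y = (1)(0) + -1 = -1
∂L/∂y = 2(y - t) = 2(-1 - 3) = -8
∂y/∂w = x = 0
∂L/∂w = -8 × 0 = 0

Claimed value: -2
Incorrect: The correct gradient is 0.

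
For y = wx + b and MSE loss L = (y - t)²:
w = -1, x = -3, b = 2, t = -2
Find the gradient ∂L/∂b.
∂L/∂b = 14

y = wx + b = (-1)(-3) + 2 = 5
∂L/∂y = 2(y - t) = 2(5 - -2) = 14
∂y/∂b = 1
∂L/∂b = ∂L/∂y · ∂y/∂b = 14 × 1 = 14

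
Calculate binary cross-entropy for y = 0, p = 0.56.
L = 0.821

L = -0·log(0.56) - 1·log(0.44) = -log(0.44) = 0.821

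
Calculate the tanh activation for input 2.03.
0.9661

tanh(2.03) = (e^(2.03) - e^(-2.03))/(e^(2.03) + e^(-2.03)) = 0.9661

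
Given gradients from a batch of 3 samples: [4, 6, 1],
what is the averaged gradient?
Average gradient = 3.667

Average = (1/3)(4 + 6 + 1) = 11/3 = 3.667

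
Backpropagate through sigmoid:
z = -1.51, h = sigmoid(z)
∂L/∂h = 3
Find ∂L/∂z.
∂L/∂z = 0.4446

σ(-1.51) = 0.1809
σ'(-1.51) = σ(-1.51)(1 - σ(-1.51)) = 0.1809 × 0.8191 = 0.1482
∂L/∂z = ∂L/∂h · σ'(z) = 3 × 0.1482 = 0.4446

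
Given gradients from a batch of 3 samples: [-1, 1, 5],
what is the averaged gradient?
Average gradient = 1.667

Average = (1/3)(-1 + 1 + 5) = 5/3 = 1.667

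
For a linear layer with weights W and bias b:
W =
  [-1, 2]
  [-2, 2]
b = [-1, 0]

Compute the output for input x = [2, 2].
y = [1, 0]

Wx = [-1×2 + 2×2, -2×2 + 2×2]
   = [2, 0]
y = Wx + b = [2 + -1, 0 + 0] = [1, 0]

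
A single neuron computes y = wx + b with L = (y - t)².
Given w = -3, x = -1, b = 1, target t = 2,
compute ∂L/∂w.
∂L/∂w = -4

y = wx + b = (-3)(-1) + 1 = 4
∂L/∂y = 2(y - t) = 2(4 - 2) = 4
∂y/∂w = x = -1
∂L/∂w = ∂L/∂y · ∂y/∂w = 4 × -1 = -4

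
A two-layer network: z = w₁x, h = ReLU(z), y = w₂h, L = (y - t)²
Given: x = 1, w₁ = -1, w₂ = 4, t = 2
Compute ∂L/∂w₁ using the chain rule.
∂L/∂w₁ = 0

Forward pass:
z = w₁x = -1×1 = -1
h = ReLU(-1) = 0
y = w₂h = 4×0 = 0

Backward pass:
∂L/∂y = 2(y - t) = 2(0 - 2) = -4
∂y/∂h = w₂ = 4
∂h/∂z = 0 (ReLU derivative)
∂z/∂w₁ = x = 1

∂L/∂w₁ = -4 × 4 × 0 × 1 = 0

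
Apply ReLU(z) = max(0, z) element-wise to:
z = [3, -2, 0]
h = [3, 0, 0]

ReLU applied element-wise: max(0,3)=3, max(0,-2)=0, max(0,0)=0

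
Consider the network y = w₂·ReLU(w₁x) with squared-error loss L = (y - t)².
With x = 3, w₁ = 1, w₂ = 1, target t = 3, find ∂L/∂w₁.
∂L/∂w₁ = 0

Forward pass:
z = w₁x = 1×3 = 3
h = ReLU(3) = 3
y = w₂h = 1×3 = 3

Backward pass:
∂L/∂y = 2(y - t) = 2(3 - 3) = 0
∂y/∂h = w₂ = 1
∂h/∂z = 1 (ReLU derivative)
∂z/∂w₁ = x = 3

∂L/∂w₁ = 0 × 1 × 1 × 3 = 0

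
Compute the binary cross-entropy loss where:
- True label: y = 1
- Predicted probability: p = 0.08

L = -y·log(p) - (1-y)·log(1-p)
L = 2.526

L = -1·log(0.08) - 0·log(0.92) = -log(0.08) = 2.526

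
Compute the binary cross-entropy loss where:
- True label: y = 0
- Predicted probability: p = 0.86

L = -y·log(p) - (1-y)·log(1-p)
L = 1.966

L = -0·log(0.86) - 1·log(0.14) = -log(0.14) = 1.966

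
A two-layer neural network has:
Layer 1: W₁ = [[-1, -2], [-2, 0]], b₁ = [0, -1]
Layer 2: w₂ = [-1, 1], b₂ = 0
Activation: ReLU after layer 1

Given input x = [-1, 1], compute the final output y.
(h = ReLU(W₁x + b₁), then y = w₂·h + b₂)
y = 1

Layer 1 pre-activation: z₁ = [-1, 1]
After ReLU: h = [0, 1]
Layer 2 output: y = -1×0 + 1×1 + 0 = 1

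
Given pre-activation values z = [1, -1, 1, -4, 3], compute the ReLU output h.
h = [1, 0, 1, 0, 3]

ReLU applied element-wise: max(0,1)=1, max(0,-1)=0, max(0,1)=1, max(0,-4)=0, max(0,3)=3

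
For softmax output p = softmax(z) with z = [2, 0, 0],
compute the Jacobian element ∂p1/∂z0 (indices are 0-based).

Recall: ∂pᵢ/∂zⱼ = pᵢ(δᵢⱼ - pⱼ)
∂p1/∂z0 = -0.08382

p = softmax(z) = [0.787, 0.1065, 0.1065]
p1 = 0.1065, p0 = 0.787

∂p1/∂z0 = -p1 × p0 = -0.1065 × 0.787 = -0.08382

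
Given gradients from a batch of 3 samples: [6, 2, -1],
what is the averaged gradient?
Average gradient = 2.333

Average = (1/3)(6 + 2 + -1) = 7/3 = 2.333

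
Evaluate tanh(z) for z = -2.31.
-0.9805

tanh(-2.31) = (e^(-2.31) - e^(2.31))/(e^(-2.31) + e^(2.31)) = -0.9805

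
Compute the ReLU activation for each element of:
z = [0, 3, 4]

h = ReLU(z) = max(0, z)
h = [0, 3, 4]

ReLU applied element-wise: max(0,0)=0, max(0,3)=3, max(0,4)=4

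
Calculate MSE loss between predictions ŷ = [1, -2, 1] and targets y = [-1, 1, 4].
MSE = 7.333

MSE = (1/3)((1--1)² + (-2-1)² + (1-4)²) = (1/3)(4 + 9 + 9) = 7.333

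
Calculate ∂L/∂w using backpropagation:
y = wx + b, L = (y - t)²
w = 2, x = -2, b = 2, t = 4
∂L/∂w = 24

y = wx + b = (2)(-2) + 2 = -2
∂L/∂y = 2(y - t) = 2(-2 - 4) = -12
∂y/∂w = x = -2
∂L/∂w = ∂L/∂y · ∂y/∂w = -12 × -2 = 24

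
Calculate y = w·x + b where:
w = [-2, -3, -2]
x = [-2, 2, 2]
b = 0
y = -6

y = (-2)(-2) + (-3)(2) + (-2)(2) + 0 = -6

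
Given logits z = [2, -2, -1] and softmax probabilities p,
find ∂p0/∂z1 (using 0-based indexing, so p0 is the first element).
∂p0/∂z1 = -0.01605

p = softmax(z) = [0.9362, 0.01715, 0.04661]
p0 = 0.9362, p1 = 0.01715

∂p0/∂z1 = -p0 × p1 = -0.9362 × 0.01715 = -0.01605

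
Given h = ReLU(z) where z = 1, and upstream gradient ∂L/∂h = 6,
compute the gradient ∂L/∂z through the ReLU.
∂L/∂z = 6

h = ReLU(1) = 1
Since z > 0: ∂h/∂z = 1
∂L/∂z = ∂L/∂h · ∂h/∂z = 6 × 1 = 6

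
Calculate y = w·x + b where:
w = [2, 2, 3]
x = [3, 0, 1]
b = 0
y = 9

y = (2)(3) + (2)(0) + (3)(1) + 0 = 9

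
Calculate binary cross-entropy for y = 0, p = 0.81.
L = 1.661

L = -0·log(0.81) - 1·log(0.19) = -log(0.19) = 1.661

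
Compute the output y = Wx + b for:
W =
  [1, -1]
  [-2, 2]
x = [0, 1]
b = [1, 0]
y = [0, 2]

Wx = [1×0 + -1×1, -2×0 + 2×1]
   = [-1, 2]
y = Wx + b = [-1 + 1, 2 + 0] = [0, 2]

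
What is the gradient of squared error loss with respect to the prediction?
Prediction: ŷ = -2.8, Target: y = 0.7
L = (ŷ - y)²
∂L/∂ŷ = -7.0

∂L/∂ŷ = 2(ŷ - y) = 2(-2.8 - 0.7) = 2(-3.5) = -7.0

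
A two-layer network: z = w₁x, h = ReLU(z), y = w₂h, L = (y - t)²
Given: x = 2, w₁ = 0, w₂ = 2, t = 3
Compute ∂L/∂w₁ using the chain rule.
∂L/∂w₁ = 0

Forward pass:
z = w₁x = 0×2 = 0
h = ReLU(0) = 0
y = w₂h = 2×0 = 0

Backward pass:
∂L/∂y = 2(y - t) = 2(0 - 3) = -6
∂y/∂h = w₂ = 2
∂h/∂z = 0 (ReLU derivative)
∂z/∂w₁ = x = 2

∂L/∂w₁ = -6 × 2 × 0 × 2 = 0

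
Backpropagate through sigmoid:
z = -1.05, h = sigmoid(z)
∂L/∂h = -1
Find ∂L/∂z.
∂L/∂z = -0.192

σ(-1.05) = 0.2592
σ'(-1.05) = σ(-1.05)(1 - σ(-1.05)) = 0.2592 × 0.7408 = 0.192
∂L/∂z = ∂L/∂h · σ'(z) = -1 × 0.192 = -0.192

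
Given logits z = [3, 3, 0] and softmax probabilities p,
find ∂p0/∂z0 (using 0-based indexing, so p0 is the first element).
∂p0/∂z0 = 0.2499

p = softmax(z) = [0.4879, 0.4879, 0.02429]
p0 = 0.4879

∂p0/∂z0 = p0(1 - p0) = 0.4879 × (1 - 0.4879) = 0.2499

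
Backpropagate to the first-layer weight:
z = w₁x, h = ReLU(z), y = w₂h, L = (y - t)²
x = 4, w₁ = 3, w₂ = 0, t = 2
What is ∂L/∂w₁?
∂L/∂w₁ = 0

Forward pass:
z = w₁x = 3×4 = 12
h = ReLU(12) = 12
y = w₂h = 0×12 = 0

Backward pass:
∂L/∂y = 2(y - t) = 2(0 - 2) = -4
∂y/∂h = w₂ = 0
∂h/∂z = 1 (ReLU derivative)
∂z/∂w₁ = x = 4

∂L/∂w₁ = -4 × 0 × 1 × 4 = 0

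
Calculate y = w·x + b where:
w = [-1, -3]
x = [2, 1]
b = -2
y = -7

y = (-1)(2) + (-3)(1) + -2 = -7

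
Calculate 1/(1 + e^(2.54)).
0.0731

sigmoid(-2.54) = 1/(1 + e^(2.54)) = 1/(1 + 12.68) = 0.0731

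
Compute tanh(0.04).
0.03998

tanh(0.04) = (e^(0.04) - e^(-0.04))/(e^(0.04) + e^(-0.04)) = 0.03998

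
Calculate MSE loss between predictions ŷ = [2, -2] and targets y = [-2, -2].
MSE = 8

MSE = (1/2)((2--2)² + (-2--2)²) = (1/2)(16 + 0) = 8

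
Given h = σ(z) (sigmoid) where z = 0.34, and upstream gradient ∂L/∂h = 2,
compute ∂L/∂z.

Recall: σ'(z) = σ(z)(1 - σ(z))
∂L/∂z = 0.4858

σ(0.34) = 0.5842
σ'(0.34) = σ(0.34)(1 - σ(0.34)) = 0.5842 × 0.4158 = 0.2429
∂L/∂z = ∂L/∂h · σ'(z) = 2 × 0.2429 = 0.4858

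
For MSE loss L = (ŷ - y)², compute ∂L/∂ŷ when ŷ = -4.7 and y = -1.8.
∂L/∂ŷ = -5.8

∂L/∂ŷ = 2(ŷ - y) = 2(-4.7 - -1.8) = 2(-2.9) = -5.8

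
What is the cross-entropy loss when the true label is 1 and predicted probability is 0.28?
L = 1.273

L = -1·log(0.28) - 0·log(0.72) = -log(0.28) = 1.273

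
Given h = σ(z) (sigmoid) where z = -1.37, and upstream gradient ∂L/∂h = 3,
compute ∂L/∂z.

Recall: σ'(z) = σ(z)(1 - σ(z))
∂L/∂z = 0.4847

σ(-1.37) = 0.2026
σ'(-1.37) = σ(-1.37)(1 - σ(-1.37)) = 0.2026 × 0.7974 = 0.1616
∂L/∂z = ∂L/∂h · σ'(z) = 3 × 0.1616 = 0.4847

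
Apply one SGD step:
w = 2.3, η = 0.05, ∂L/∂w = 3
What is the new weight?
w_new = 2.15

w_new = w - η·∂L/∂w = 2.3 - 0.05×(3) = 2.3 - (0.15) = 2.15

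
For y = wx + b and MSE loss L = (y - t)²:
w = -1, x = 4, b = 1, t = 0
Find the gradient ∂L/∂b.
∂L/∂b = -6

y = wx + b = (-1)(4) + 1 = -3
∂L/∂y = 2(y - t) = 2(-3 - 0) = -6
∂y/∂b = 1
∂L/∂b = ∂L/∂y · ∂y/∂b = -6 × 1 = -6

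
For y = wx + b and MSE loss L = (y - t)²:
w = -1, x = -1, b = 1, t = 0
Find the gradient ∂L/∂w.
∂L/∂w = -4

y = wx + b = (-1)(-1) + 1 = 2
∂L/∂y = 2(y - t) = 2(2 - 0) = 4
∂y/∂w = x = -1
∂L/∂w = ∂L/∂y · ∂y/∂w = 4 × -1 = -4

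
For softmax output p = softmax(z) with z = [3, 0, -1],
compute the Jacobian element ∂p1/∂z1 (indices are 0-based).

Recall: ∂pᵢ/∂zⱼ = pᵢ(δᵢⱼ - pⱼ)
∂p1/∂z1 = 0.04444

p = softmax(z) = [0.9362, 0.04661, 0.01715]
p1 = 0.04661

∂p1/∂z1 = p1(1 - p1) = 0.04661 × (1 - 0.04661) = 0.04444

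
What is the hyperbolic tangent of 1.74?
0.9402

tanh(1.74) = (e^(1.74) - e^(-1.74))/(e^(1.74) + e^(-1.74)) = 0.9402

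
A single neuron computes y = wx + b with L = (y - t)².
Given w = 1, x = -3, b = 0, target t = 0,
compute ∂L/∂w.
∂L/∂w = 18

y = wx + b = (1)(-3) + 0 = -3
∂L/∂y = 2(y - t) = 2(-3 - 0) = -6
∂y/∂w = x = -3
∂L/∂w = ∂L/∂y · ∂y/∂w = -6 × -3 = 18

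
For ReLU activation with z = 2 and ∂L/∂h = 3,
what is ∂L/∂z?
∂L/∂z = 3

h = ReLU(2) = 2
Since z > 0: ∂h/∂z = 1
∂L/∂z = ∂L/∂h · ∂h/∂z = 3 × 1 = 3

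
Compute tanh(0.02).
0.02

tanh(0.02) = (e^(0.02) - e^(-0.02))/(e^(0.02) + e^(-0.02)) = 0.02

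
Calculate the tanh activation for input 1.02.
0.7699

tanh(1.02) = (e^(1.02) - e^(-1.02))/(e^(1.02) + e^(-1.02)) = 0.7699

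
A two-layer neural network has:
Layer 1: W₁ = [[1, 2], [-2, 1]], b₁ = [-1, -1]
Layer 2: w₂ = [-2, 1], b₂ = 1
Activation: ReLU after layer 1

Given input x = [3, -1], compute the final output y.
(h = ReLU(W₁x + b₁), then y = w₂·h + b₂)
y = 1

Layer 1 pre-activation: z₁ = [0, -8]
After ReLU: h = [0, 0]
Layer 2 output: y = -2×0 + 1×0 + 1 = 1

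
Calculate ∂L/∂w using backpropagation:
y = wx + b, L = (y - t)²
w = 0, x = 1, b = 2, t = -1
∂L/∂w = 6

y = wx + b = (0)(1) + 2 = 2
∂L/∂y = 2(y - t) = 2(2 - -1) = 6
∂y/∂w = x = 1
∂L/∂w = ∂L/∂y · ∂y/∂w = 6 × 1 = 6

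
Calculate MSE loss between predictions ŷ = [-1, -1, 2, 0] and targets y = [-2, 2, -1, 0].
MSE = 4.75

MSE = (1/4)((-1--2)² + (-1-2)² + (2--1)² + (0-0)²) = (1/4)(1 + 9 + 9 + 0) = 4.75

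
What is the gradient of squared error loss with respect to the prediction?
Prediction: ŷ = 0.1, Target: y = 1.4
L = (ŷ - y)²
∂L/∂ŷ = -2.6

∂L/∂ŷ = 2(ŷ - y) = 2(0.1 - 1.4) = 2(-1.3) = -2.6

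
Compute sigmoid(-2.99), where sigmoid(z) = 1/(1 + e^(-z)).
0.04788

sigmoid(-2.99) = 1/(1 + e^(2.99)) = 1/(1 + 19.89) = 0.04788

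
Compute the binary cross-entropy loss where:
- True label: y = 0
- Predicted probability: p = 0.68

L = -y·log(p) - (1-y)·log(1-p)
L = 1.139

L = -0·log(0.68) - 1·log(0.32) = -log(0.32) = 1.139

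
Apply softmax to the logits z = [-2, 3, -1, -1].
p = [0.0065, 0.9584, 0.0176, 0.0176]

exp(z) = [0.1353, 20.09, 0.3679, 0.3679]
Sum = 20.96
p = [0.0065, 0.9584, 0.0176, 0.0176]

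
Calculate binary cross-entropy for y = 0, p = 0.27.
L = 0.3147

L = -0·log(0.27) - 1·log(0.73) = -log(0.73) = 0.3147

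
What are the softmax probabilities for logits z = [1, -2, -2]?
p = [0.9094, 0.0453, 0.0453]

exp(z) = [2.718, 0.1353, 0.1353]
Sum = 2.989
p = [0.9094, 0.0453, 0.0453]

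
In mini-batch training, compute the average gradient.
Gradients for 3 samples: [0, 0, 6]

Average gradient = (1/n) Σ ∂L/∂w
Average gradient = 2

Average = (1/3)(0 + 0 + 6) = 6/3 = 2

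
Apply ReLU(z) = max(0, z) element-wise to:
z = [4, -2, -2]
h = [4, 0, 0]

ReLU applied element-wise: max(0,4)=4, max(0,-2)=0, max(0,-2)=0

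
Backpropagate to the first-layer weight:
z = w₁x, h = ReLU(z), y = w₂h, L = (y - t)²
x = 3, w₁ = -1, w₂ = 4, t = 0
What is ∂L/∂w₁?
∂L/∂w₁ = 0

Forward pass:
z = w₁x = -1×3 = -3
h = ReLU(-3) = 0
y = w₂h = 4×0 = 0

Backward pass:
∂L/∂y = 2(y - t) = 2(0 - 0) = 0
∂y/∂h = w₂ = 4
∂h/∂z = 0 (ReLU derivative)
∂z/∂w₁ = x = 3

∂L/∂w₁ = 0 × 4 × 0 × 3 = 0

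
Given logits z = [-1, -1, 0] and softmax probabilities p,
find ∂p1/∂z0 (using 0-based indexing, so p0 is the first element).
∂p1/∂z0 = -0.04492

p = softmax(z) = [0.2119, 0.2119, 0.5761]
p1 = 0.2119, p0 = 0.2119

∂p1/∂z0 = -p1 × p0 = -0.2119 × 0.2119 = -0.04492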